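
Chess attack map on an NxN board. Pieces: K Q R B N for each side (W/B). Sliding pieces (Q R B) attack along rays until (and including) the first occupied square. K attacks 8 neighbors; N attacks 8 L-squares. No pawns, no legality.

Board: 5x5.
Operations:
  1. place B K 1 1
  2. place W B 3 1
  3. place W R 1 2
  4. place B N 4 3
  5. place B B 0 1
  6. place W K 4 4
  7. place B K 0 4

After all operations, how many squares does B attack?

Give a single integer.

Op 1: place BK@(1,1)
Op 2: place WB@(3,1)
Op 3: place WR@(1,2)
Op 4: place BN@(4,3)
Op 5: place BB@(0,1)
Op 6: place WK@(4,4)
Op 7: place BK@(0,4)
Per-piece attacks for B:
  BB@(0,1): attacks (1,2) (1,0) [ray(1,1) blocked at (1,2)]
  BK@(0,4): attacks (0,3) (1,4) (1,3)
  BK@(1,1): attacks (1,2) (1,0) (2,1) (0,1) (2,2) (2,0) (0,2) (0,0)
  BN@(4,3): attacks (2,4) (3,1) (2,2)
Union (13 distinct): (0,0) (0,1) (0,2) (0,3) (1,0) (1,2) (1,3) (1,4) (2,0) (2,1) (2,2) (2,4) (3,1)

Answer: 13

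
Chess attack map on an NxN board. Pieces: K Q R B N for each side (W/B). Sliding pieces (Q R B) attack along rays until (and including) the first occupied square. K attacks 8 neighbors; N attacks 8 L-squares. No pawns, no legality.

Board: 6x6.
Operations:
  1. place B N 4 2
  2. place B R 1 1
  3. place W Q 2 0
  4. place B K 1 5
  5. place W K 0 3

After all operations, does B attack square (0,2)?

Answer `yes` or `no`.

Op 1: place BN@(4,2)
Op 2: place BR@(1,1)
Op 3: place WQ@(2,0)
Op 4: place BK@(1,5)
Op 5: place WK@(0,3)
Per-piece attacks for B:
  BR@(1,1): attacks (1,2) (1,3) (1,4) (1,5) (1,0) (2,1) (3,1) (4,1) (5,1) (0,1) [ray(0,1) blocked at (1,5)]
  BK@(1,5): attacks (1,4) (2,5) (0,5) (2,4) (0,4)
  BN@(4,2): attacks (5,4) (3,4) (2,3) (5,0) (3,0) (2,1)
B attacks (0,2): no

Answer: no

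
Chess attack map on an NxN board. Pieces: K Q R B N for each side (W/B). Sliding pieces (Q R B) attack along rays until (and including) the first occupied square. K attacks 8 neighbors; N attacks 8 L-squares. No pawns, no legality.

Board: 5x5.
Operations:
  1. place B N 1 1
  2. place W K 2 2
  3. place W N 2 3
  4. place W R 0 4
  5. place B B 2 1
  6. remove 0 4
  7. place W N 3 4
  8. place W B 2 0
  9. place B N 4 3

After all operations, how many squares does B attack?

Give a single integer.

Op 1: place BN@(1,1)
Op 2: place WK@(2,2)
Op 3: place WN@(2,3)
Op 4: place WR@(0,4)
Op 5: place BB@(2,1)
Op 6: remove (0,4)
Op 7: place WN@(3,4)
Op 8: place WB@(2,0)
Op 9: place BN@(4,3)
Per-piece attacks for B:
  BN@(1,1): attacks (2,3) (3,2) (0,3) (3,0)
  BB@(2,1): attacks (3,2) (4,3) (3,0) (1,2) (0,3) (1,0) [ray(1,1) blocked at (4,3)]
  BN@(4,3): attacks (2,4) (3,1) (2,2)
Union (10 distinct): (0,3) (1,0) (1,2) (2,2) (2,3) (2,4) (3,0) (3,1) (3,2) (4,3)

Answer: 10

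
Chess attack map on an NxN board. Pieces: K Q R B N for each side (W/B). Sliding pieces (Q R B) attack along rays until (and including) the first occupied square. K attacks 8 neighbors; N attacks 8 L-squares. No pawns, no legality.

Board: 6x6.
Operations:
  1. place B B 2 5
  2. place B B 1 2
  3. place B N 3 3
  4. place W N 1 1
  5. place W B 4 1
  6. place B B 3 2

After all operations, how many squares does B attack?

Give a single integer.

Op 1: place BB@(2,5)
Op 2: place BB@(1,2)
Op 3: place BN@(3,3)
Op 4: place WN@(1,1)
Op 5: place WB@(4,1)
Op 6: place BB@(3,2)
Per-piece attacks for B:
  BB@(1,2): attacks (2,3) (3,4) (4,5) (2,1) (3,0) (0,3) (0,1)
  BB@(2,5): attacks (3,4) (4,3) (5,2) (1,4) (0,3)
  BB@(3,2): attacks (4,3) (5,4) (4,1) (2,3) (1,4) (0,5) (2,1) (1,0) [ray(1,-1) blocked at (4,1)]
  BN@(3,3): attacks (4,5) (5,4) (2,5) (1,4) (4,1) (5,2) (2,1) (1,2)
Union (16 distinct): (0,1) (0,3) (0,5) (1,0) (1,2) (1,4) (2,1) (2,3) (2,5) (3,0) (3,4) (4,1) (4,3) (4,5) (5,2) (5,4)

Answer: 16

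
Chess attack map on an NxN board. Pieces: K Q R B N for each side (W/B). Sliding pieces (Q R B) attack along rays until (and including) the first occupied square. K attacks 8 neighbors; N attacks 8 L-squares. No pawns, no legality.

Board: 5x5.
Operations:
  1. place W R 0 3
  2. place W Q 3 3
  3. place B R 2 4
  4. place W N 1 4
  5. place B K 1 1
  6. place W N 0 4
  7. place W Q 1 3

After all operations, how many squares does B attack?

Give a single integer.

Answer: 12

Derivation:
Op 1: place WR@(0,3)
Op 2: place WQ@(3,3)
Op 3: place BR@(2,4)
Op 4: place WN@(1,4)
Op 5: place BK@(1,1)
Op 6: place WN@(0,4)
Op 7: place WQ@(1,3)
Per-piece attacks for B:
  BK@(1,1): attacks (1,2) (1,0) (2,1) (0,1) (2,2) (2,0) (0,2) (0,0)
  BR@(2,4): attacks (2,3) (2,2) (2,1) (2,0) (3,4) (4,4) (1,4) [ray(-1,0) blocked at (1,4)]
Union (12 distinct): (0,0) (0,1) (0,2) (1,0) (1,2) (1,4) (2,0) (2,1) (2,2) (2,3) (3,4) (4,4)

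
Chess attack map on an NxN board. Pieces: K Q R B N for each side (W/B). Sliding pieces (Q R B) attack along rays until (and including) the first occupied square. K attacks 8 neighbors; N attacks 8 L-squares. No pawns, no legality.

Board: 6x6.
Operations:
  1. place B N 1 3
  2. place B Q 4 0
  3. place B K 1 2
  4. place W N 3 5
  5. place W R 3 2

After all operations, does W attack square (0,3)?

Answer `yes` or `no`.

Op 1: place BN@(1,3)
Op 2: place BQ@(4,0)
Op 3: place BK@(1,2)
Op 4: place WN@(3,5)
Op 5: place WR@(3,2)
Per-piece attacks for W:
  WR@(3,2): attacks (3,3) (3,4) (3,5) (3,1) (3,0) (4,2) (5,2) (2,2) (1,2) [ray(0,1) blocked at (3,5); ray(-1,0) blocked at (1,2)]
  WN@(3,5): attacks (4,3) (5,4) (2,3) (1,4)
W attacks (0,3): no

Answer: no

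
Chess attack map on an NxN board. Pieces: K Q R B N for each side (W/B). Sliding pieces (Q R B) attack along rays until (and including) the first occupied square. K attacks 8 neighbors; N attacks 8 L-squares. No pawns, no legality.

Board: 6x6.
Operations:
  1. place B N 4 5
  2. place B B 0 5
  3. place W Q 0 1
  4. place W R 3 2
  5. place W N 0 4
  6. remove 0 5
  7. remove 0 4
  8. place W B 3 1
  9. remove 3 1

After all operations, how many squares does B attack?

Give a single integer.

Answer: 3

Derivation:
Op 1: place BN@(4,5)
Op 2: place BB@(0,5)
Op 3: place WQ@(0,1)
Op 4: place WR@(3,2)
Op 5: place WN@(0,4)
Op 6: remove (0,5)
Op 7: remove (0,4)
Op 8: place WB@(3,1)
Op 9: remove (3,1)
Per-piece attacks for B:
  BN@(4,5): attacks (5,3) (3,3) (2,4)
Union (3 distinct): (2,4) (3,3) (5,3)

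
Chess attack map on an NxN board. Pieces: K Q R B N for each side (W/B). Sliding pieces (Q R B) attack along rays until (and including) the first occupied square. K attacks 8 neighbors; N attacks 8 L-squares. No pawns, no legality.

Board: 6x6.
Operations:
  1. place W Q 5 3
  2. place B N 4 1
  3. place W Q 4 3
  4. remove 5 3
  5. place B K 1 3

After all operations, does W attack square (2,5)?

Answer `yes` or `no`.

Op 1: place WQ@(5,3)
Op 2: place BN@(4,1)
Op 3: place WQ@(4,3)
Op 4: remove (5,3)
Op 5: place BK@(1,3)
Per-piece attacks for W:
  WQ@(4,3): attacks (4,4) (4,5) (4,2) (4,1) (5,3) (3,3) (2,3) (1,3) (5,4) (5,2) (3,4) (2,5) (3,2) (2,1) (1,0) [ray(0,-1) blocked at (4,1); ray(-1,0) blocked at (1,3)]
W attacks (2,5): yes

Answer: yes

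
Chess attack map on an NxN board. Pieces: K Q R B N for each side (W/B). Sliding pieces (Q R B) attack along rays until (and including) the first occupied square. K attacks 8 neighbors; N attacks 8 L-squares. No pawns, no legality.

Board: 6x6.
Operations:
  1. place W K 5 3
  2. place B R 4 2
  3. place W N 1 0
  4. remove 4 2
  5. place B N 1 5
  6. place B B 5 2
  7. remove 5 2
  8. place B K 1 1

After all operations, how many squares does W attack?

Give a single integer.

Op 1: place WK@(5,3)
Op 2: place BR@(4,2)
Op 3: place WN@(1,0)
Op 4: remove (4,2)
Op 5: place BN@(1,5)
Op 6: place BB@(5,2)
Op 7: remove (5,2)
Op 8: place BK@(1,1)
Per-piece attacks for W:
  WN@(1,0): attacks (2,2) (3,1) (0,2)
  WK@(5,3): attacks (5,4) (5,2) (4,3) (4,4) (4,2)
Union (8 distinct): (0,2) (2,2) (3,1) (4,2) (4,3) (4,4) (5,2) (5,4)

Answer: 8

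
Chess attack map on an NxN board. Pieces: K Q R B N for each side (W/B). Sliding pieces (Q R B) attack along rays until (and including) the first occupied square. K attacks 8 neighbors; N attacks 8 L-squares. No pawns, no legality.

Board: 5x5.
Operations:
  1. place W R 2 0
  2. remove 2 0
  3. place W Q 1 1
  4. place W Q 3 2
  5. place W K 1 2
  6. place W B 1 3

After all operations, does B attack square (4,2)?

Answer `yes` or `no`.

Answer: no

Derivation:
Op 1: place WR@(2,0)
Op 2: remove (2,0)
Op 3: place WQ@(1,1)
Op 4: place WQ@(3,2)
Op 5: place WK@(1,2)
Op 6: place WB@(1,3)
Per-piece attacks for B:
B attacks (4,2): no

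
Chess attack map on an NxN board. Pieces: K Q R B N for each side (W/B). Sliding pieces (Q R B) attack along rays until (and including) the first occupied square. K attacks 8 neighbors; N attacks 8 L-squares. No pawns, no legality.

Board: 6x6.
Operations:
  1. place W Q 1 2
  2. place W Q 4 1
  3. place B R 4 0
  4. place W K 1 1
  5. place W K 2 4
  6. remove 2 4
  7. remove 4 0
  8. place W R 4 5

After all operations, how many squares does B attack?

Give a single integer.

Op 1: place WQ@(1,2)
Op 2: place WQ@(4,1)
Op 3: place BR@(4,0)
Op 4: place WK@(1,1)
Op 5: place WK@(2,4)
Op 6: remove (2,4)
Op 7: remove (4,0)
Op 8: place WR@(4,5)
Per-piece attacks for B:
Union (0 distinct): (none)

Answer: 0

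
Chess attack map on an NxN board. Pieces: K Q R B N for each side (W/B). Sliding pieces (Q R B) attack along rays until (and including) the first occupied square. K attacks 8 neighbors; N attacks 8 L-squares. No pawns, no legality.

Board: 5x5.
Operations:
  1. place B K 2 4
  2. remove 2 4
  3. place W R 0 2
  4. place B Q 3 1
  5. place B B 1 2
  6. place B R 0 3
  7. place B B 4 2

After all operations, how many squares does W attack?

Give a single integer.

Answer: 4

Derivation:
Op 1: place BK@(2,4)
Op 2: remove (2,4)
Op 3: place WR@(0,2)
Op 4: place BQ@(3,1)
Op 5: place BB@(1,2)
Op 6: place BR@(0,3)
Op 7: place BB@(4,2)
Per-piece attacks for W:
  WR@(0,2): attacks (0,3) (0,1) (0,0) (1,2) [ray(0,1) blocked at (0,3); ray(1,0) blocked at (1,2)]
Union (4 distinct): (0,0) (0,1) (0,3) (1,2)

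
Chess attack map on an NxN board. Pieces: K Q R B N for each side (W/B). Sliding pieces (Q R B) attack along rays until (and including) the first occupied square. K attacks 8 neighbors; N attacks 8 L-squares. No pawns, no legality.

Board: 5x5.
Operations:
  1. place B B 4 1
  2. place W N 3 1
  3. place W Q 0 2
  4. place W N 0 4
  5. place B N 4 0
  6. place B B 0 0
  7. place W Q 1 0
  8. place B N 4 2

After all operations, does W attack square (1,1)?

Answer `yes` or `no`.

Answer: yes

Derivation:
Op 1: place BB@(4,1)
Op 2: place WN@(3,1)
Op 3: place WQ@(0,2)
Op 4: place WN@(0,4)
Op 5: place BN@(4,0)
Op 6: place BB@(0,0)
Op 7: place WQ@(1,0)
Op 8: place BN@(4,2)
Per-piece attacks for W:
  WQ@(0,2): attacks (0,3) (0,4) (0,1) (0,0) (1,2) (2,2) (3,2) (4,2) (1,3) (2,4) (1,1) (2,0) [ray(0,1) blocked at (0,4); ray(0,-1) blocked at (0,0); ray(1,0) blocked at (4,2)]
  WN@(0,4): attacks (1,2) (2,3)
  WQ@(1,0): attacks (1,1) (1,2) (1,3) (1,4) (2,0) (3,0) (4,0) (0,0) (2,1) (3,2) (4,3) (0,1) [ray(1,0) blocked at (4,0); ray(-1,0) blocked at (0,0)]
  WN@(3,1): attacks (4,3) (2,3) (1,2) (1,0)
W attacks (1,1): yes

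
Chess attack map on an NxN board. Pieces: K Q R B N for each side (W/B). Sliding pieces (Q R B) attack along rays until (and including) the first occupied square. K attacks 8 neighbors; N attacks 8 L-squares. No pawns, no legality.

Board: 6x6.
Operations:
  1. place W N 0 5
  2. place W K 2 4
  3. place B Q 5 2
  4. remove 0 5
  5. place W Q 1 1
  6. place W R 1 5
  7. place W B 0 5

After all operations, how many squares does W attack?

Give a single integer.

Answer: 26

Derivation:
Op 1: place WN@(0,5)
Op 2: place WK@(2,4)
Op 3: place BQ@(5,2)
Op 4: remove (0,5)
Op 5: place WQ@(1,1)
Op 6: place WR@(1,5)
Op 7: place WB@(0,5)
Per-piece attacks for W:
  WB@(0,5): attacks (1,4) (2,3) (3,2) (4,1) (5,0)
  WQ@(1,1): attacks (1,2) (1,3) (1,4) (1,5) (1,0) (2,1) (3,1) (4,1) (5,1) (0,1) (2,2) (3,3) (4,4) (5,5) (2,0) (0,2) (0,0) [ray(0,1) blocked at (1,5)]
  WR@(1,5): attacks (1,4) (1,3) (1,2) (1,1) (2,5) (3,5) (4,5) (5,5) (0,5) [ray(0,-1) blocked at (1,1); ray(-1,0) blocked at (0,5)]
  WK@(2,4): attacks (2,5) (2,3) (3,4) (1,4) (3,5) (3,3) (1,5) (1,3)
Union (26 distinct): (0,0) (0,1) (0,2) (0,5) (1,0) (1,1) (1,2) (1,3) (1,4) (1,5) (2,0) (2,1) (2,2) (2,3) (2,5) (3,1) (3,2) (3,3) (3,4) (3,5) (4,1) (4,4) (4,5) (5,0) (5,1) (5,5)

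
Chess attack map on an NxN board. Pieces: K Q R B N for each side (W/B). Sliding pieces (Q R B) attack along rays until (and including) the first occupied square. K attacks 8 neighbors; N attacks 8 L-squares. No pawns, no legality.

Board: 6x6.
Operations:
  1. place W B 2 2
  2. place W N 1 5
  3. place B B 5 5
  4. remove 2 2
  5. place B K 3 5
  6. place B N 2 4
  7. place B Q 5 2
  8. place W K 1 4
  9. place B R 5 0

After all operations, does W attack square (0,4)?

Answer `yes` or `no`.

Op 1: place WB@(2,2)
Op 2: place WN@(1,5)
Op 3: place BB@(5,5)
Op 4: remove (2,2)
Op 5: place BK@(3,5)
Op 6: place BN@(2,4)
Op 7: place BQ@(5,2)
Op 8: place WK@(1,4)
Op 9: place BR@(5,0)
Per-piece attacks for W:
  WK@(1,4): attacks (1,5) (1,3) (2,4) (0,4) (2,5) (2,3) (0,5) (0,3)
  WN@(1,5): attacks (2,3) (3,4) (0,3)
W attacks (0,4): yes

Answer: yes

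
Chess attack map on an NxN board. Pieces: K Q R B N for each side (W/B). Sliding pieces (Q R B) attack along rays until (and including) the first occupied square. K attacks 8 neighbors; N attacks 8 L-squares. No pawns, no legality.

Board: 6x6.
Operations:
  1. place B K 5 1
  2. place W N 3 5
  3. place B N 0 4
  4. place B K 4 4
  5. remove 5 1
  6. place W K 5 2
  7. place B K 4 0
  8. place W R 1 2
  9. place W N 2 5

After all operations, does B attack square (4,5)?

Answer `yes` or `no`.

Op 1: place BK@(5,1)
Op 2: place WN@(3,5)
Op 3: place BN@(0,4)
Op 4: place BK@(4,4)
Op 5: remove (5,1)
Op 6: place WK@(5,2)
Op 7: place BK@(4,0)
Op 8: place WR@(1,2)
Op 9: place WN@(2,5)
Per-piece attacks for B:
  BN@(0,4): attacks (2,5) (1,2) (2,3)
  BK@(4,0): attacks (4,1) (5,0) (3,0) (5,1) (3,1)
  BK@(4,4): attacks (4,5) (4,3) (5,4) (3,4) (5,5) (5,3) (3,5) (3,3)
B attacks (4,5): yes

Answer: yes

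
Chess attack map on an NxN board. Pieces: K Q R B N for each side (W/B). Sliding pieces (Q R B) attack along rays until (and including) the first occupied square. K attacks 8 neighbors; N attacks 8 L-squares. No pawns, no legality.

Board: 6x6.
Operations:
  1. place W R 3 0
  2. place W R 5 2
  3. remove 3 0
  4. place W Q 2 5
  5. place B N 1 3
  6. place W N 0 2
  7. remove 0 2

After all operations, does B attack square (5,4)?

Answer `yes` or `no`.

Op 1: place WR@(3,0)
Op 2: place WR@(5,2)
Op 3: remove (3,0)
Op 4: place WQ@(2,5)
Op 5: place BN@(1,3)
Op 6: place WN@(0,2)
Op 7: remove (0,2)
Per-piece attacks for B:
  BN@(1,3): attacks (2,5) (3,4) (0,5) (2,1) (3,2) (0,1)
B attacks (5,4): no

Answer: no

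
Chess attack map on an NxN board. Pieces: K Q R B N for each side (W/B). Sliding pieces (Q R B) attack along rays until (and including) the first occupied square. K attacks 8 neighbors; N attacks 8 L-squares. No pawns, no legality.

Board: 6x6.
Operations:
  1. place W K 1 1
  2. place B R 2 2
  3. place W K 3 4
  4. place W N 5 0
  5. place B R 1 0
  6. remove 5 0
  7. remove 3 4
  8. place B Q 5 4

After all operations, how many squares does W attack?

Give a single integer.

Answer: 8

Derivation:
Op 1: place WK@(1,1)
Op 2: place BR@(2,2)
Op 3: place WK@(3,4)
Op 4: place WN@(5,0)
Op 5: place BR@(1,0)
Op 6: remove (5,0)
Op 7: remove (3,4)
Op 8: place BQ@(5,4)
Per-piece attacks for W:
  WK@(1,1): attacks (1,2) (1,0) (2,1) (0,1) (2,2) (2,0) (0,2) (0,0)
Union (8 distinct): (0,0) (0,1) (0,2) (1,0) (1,2) (2,0) (2,1) (2,2)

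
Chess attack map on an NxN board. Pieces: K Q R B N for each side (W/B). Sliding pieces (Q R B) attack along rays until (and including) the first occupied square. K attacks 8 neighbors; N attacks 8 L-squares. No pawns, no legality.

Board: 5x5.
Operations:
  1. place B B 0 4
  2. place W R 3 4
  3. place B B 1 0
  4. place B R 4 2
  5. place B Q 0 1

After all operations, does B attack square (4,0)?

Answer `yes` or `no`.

Answer: yes

Derivation:
Op 1: place BB@(0,4)
Op 2: place WR@(3,4)
Op 3: place BB@(1,0)
Op 4: place BR@(4,2)
Op 5: place BQ@(0,1)
Per-piece attacks for B:
  BQ@(0,1): attacks (0,2) (0,3) (0,4) (0,0) (1,1) (2,1) (3,1) (4,1) (1,2) (2,3) (3,4) (1,0) [ray(0,1) blocked at (0,4); ray(1,1) blocked at (3,4); ray(1,-1) blocked at (1,0)]
  BB@(0,4): attacks (1,3) (2,2) (3,1) (4,0)
  BB@(1,0): attacks (2,1) (3,2) (4,3) (0,1) [ray(-1,1) blocked at (0,1)]
  BR@(4,2): attacks (4,3) (4,4) (4,1) (4,0) (3,2) (2,2) (1,2) (0,2)
B attacks (4,0): yes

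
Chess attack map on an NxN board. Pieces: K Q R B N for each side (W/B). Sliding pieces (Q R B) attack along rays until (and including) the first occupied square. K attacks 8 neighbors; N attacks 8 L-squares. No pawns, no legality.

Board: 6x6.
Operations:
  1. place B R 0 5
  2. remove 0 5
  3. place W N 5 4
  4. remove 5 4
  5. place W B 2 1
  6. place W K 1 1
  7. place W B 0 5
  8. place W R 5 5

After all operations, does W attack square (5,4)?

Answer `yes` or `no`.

Op 1: place BR@(0,5)
Op 2: remove (0,5)
Op 3: place WN@(5,4)
Op 4: remove (5,4)
Op 5: place WB@(2,1)
Op 6: place WK@(1,1)
Op 7: place WB@(0,5)
Op 8: place WR@(5,5)
Per-piece attacks for W:
  WB@(0,5): attacks (1,4) (2,3) (3,2) (4,1) (5,0)
  WK@(1,1): attacks (1,2) (1,0) (2,1) (0,1) (2,2) (2,0) (0,2) (0,0)
  WB@(2,1): attacks (3,2) (4,3) (5,4) (3,0) (1,2) (0,3) (1,0)
  WR@(5,5): attacks (5,4) (5,3) (5,2) (5,1) (5,0) (4,5) (3,5) (2,5) (1,5) (0,5) [ray(-1,0) blocked at (0,5)]
W attacks (5,4): yes

Answer: yes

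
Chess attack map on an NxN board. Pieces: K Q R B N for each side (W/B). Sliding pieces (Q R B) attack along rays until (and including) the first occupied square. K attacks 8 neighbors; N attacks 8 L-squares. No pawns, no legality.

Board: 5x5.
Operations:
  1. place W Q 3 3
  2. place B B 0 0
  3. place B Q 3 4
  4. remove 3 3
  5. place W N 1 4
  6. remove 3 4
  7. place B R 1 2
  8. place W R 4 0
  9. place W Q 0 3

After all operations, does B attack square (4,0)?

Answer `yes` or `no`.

Answer: no

Derivation:
Op 1: place WQ@(3,3)
Op 2: place BB@(0,0)
Op 3: place BQ@(3,4)
Op 4: remove (3,3)
Op 5: place WN@(1,4)
Op 6: remove (3,4)
Op 7: place BR@(1,2)
Op 8: place WR@(4,0)
Op 9: place WQ@(0,3)
Per-piece attacks for B:
  BB@(0,0): attacks (1,1) (2,2) (3,3) (4,4)
  BR@(1,2): attacks (1,3) (1,4) (1,1) (1,0) (2,2) (3,2) (4,2) (0,2) [ray(0,1) blocked at (1,4)]
B attacks (4,0): no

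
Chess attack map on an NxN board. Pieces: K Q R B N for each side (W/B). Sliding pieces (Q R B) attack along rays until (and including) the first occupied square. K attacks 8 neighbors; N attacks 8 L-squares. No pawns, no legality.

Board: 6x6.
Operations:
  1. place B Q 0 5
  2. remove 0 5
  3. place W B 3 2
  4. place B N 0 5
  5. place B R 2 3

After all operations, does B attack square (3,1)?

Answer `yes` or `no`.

Answer: no

Derivation:
Op 1: place BQ@(0,5)
Op 2: remove (0,5)
Op 3: place WB@(3,2)
Op 4: place BN@(0,5)
Op 5: place BR@(2,3)
Per-piece attacks for B:
  BN@(0,5): attacks (1,3) (2,4)
  BR@(2,3): attacks (2,4) (2,5) (2,2) (2,1) (2,0) (3,3) (4,3) (5,3) (1,3) (0,3)
B attacks (3,1): no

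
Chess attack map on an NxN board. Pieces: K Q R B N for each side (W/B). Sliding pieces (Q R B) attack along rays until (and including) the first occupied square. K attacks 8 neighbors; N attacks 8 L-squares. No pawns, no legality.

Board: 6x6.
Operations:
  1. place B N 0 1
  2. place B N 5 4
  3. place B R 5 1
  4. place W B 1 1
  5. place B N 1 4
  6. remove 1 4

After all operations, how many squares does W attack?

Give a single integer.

Answer: 7

Derivation:
Op 1: place BN@(0,1)
Op 2: place BN@(5,4)
Op 3: place BR@(5,1)
Op 4: place WB@(1,1)
Op 5: place BN@(1,4)
Op 6: remove (1,4)
Per-piece attacks for W:
  WB@(1,1): attacks (2,2) (3,3) (4,4) (5,5) (2,0) (0,2) (0,0)
Union (7 distinct): (0,0) (0,2) (2,0) (2,2) (3,3) (4,4) (5,5)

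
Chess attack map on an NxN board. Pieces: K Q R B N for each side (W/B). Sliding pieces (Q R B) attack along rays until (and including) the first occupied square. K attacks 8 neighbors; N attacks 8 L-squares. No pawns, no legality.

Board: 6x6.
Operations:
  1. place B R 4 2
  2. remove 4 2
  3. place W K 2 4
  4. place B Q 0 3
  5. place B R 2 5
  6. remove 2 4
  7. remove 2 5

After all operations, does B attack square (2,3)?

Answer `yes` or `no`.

Answer: yes

Derivation:
Op 1: place BR@(4,2)
Op 2: remove (4,2)
Op 3: place WK@(2,4)
Op 4: place BQ@(0,3)
Op 5: place BR@(2,5)
Op 6: remove (2,4)
Op 7: remove (2,5)
Per-piece attacks for B:
  BQ@(0,3): attacks (0,4) (0,5) (0,2) (0,1) (0,0) (1,3) (2,3) (3,3) (4,3) (5,3) (1,4) (2,5) (1,2) (2,1) (3,0)
B attacks (2,3): yes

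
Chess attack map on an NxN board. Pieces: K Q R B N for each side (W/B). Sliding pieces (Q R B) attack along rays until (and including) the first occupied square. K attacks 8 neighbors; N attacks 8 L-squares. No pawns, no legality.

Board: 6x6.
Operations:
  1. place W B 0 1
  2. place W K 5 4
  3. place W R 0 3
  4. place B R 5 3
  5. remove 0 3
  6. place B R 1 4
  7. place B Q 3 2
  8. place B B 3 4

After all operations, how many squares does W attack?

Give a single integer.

Answer: 9

Derivation:
Op 1: place WB@(0,1)
Op 2: place WK@(5,4)
Op 3: place WR@(0,3)
Op 4: place BR@(5,3)
Op 5: remove (0,3)
Op 6: place BR@(1,4)
Op 7: place BQ@(3,2)
Op 8: place BB@(3,4)
Per-piece attacks for W:
  WB@(0,1): attacks (1,2) (2,3) (3,4) (1,0) [ray(1,1) blocked at (3,4)]
  WK@(5,4): attacks (5,5) (5,3) (4,4) (4,5) (4,3)
Union (9 distinct): (1,0) (1,2) (2,3) (3,4) (4,3) (4,4) (4,5) (5,3) (5,5)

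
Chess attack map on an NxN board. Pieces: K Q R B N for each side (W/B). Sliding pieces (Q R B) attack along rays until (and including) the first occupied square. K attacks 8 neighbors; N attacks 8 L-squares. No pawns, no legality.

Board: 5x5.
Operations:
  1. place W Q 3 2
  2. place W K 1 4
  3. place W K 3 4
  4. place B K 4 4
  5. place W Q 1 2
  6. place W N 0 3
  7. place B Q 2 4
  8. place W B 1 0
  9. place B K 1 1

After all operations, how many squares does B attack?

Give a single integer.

Op 1: place WQ@(3,2)
Op 2: place WK@(1,4)
Op 3: place WK@(3,4)
Op 4: place BK@(4,4)
Op 5: place WQ@(1,2)
Op 6: place WN@(0,3)
Op 7: place BQ@(2,4)
Op 8: place WB@(1,0)
Op 9: place BK@(1,1)
Per-piece attacks for B:
  BK@(1,1): attacks (1,2) (1,0) (2,1) (0,1) (2,2) (2,0) (0,2) (0,0)
  BQ@(2,4): attacks (2,3) (2,2) (2,1) (2,0) (3,4) (1,4) (3,3) (4,2) (1,3) (0,2) [ray(1,0) blocked at (3,4); ray(-1,0) blocked at (1,4)]
  BK@(4,4): attacks (4,3) (3,4) (3,3)
Union (15 distinct): (0,0) (0,1) (0,2) (1,0) (1,2) (1,3) (1,4) (2,0) (2,1) (2,2) (2,3) (3,3) (3,4) (4,2) (4,3)

Answer: 15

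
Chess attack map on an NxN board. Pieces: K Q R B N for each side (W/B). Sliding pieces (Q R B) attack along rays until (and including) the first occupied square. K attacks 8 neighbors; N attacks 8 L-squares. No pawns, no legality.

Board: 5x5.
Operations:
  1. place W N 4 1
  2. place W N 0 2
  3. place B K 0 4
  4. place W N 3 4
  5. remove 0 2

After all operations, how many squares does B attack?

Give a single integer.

Answer: 3

Derivation:
Op 1: place WN@(4,1)
Op 2: place WN@(0,2)
Op 3: place BK@(0,4)
Op 4: place WN@(3,4)
Op 5: remove (0,2)
Per-piece attacks for B:
  BK@(0,4): attacks (0,3) (1,4) (1,3)
Union (3 distinct): (0,3) (1,3) (1,4)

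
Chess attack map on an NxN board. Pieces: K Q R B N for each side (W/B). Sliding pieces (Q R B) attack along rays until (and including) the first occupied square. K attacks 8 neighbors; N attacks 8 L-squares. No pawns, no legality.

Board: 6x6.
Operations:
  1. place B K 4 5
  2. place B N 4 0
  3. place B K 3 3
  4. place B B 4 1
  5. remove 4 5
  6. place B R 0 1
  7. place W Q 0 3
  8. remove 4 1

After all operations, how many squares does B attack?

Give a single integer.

Answer: 17

Derivation:
Op 1: place BK@(4,5)
Op 2: place BN@(4,0)
Op 3: place BK@(3,3)
Op 4: place BB@(4,1)
Op 5: remove (4,5)
Op 6: place BR@(0,1)
Op 7: place WQ@(0,3)
Op 8: remove (4,1)
Per-piece attacks for B:
  BR@(0,1): attacks (0,2) (0,3) (0,0) (1,1) (2,1) (3,1) (4,1) (5,1) [ray(0,1) blocked at (0,3)]
  BK@(3,3): attacks (3,4) (3,2) (4,3) (2,3) (4,4) (4,2) (2,4) (2,2)
  BN@(4,0): attacks (5,2) (3,2) (2,1)
Union (17 distinct): (0,0) (0,2) (0,3) (1,1) (2,1) (2,2) (2,3) (2,4) (3,1) (3,2) (3,4) (4,1) (4,2) (4,3) (4,4) (5,1) (5,2)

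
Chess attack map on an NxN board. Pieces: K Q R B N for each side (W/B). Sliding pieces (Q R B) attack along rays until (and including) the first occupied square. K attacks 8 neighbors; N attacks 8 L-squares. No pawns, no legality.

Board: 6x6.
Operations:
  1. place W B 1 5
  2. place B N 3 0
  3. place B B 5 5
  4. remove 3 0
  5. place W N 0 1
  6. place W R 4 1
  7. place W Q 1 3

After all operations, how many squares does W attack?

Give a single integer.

Op 1: place WB@(1,5)
Op 2: place BN@(3,0)
Op 3: place BB@(5,5)
Op 4: remove (3,0)
Op 5: place WN@(0,1)
Op 6: place WR@(4,1)
Op 7: place WQ@(1,3)
Per-piece attacks for W:
  WN@(0,1): attacks (1,3) (2,2) (2,0)
  WQ@(1,3): attacks (1,4) (1,5) (1,2) (1,1) (1,0) (2,3) (3,3) (4,3) (5,3) (0,3) (2,4) (3,5) (2,2) (3,1) (4,0) (0,4) (0,2) [ray(0,1) blocked at (1,5)]
  WB@(1,5): attacks (2,4) (3,3) (4,2) (5,1) (0,4)
  WR@(4,1): attacks (4,2) (4,3) (4,4) (4,5) (4,0) (5,1) (3,1) (2,1) (1,1) (0,1) [ray(-1,0) blocked at (0,1)]
Union (25 distinct): (0,1) (0,2) (0,3) (0,4) (1,0) (1,1) (1,2) (1,3) (1,4) (1,5) (2,0) (2,1) (2,2) (2,3) (2,4) (3,1) (3,3) (3,5) (4,0) (4,2) (4,3) (4,4) (4,5) (5,1) (5,3)

Answer: 25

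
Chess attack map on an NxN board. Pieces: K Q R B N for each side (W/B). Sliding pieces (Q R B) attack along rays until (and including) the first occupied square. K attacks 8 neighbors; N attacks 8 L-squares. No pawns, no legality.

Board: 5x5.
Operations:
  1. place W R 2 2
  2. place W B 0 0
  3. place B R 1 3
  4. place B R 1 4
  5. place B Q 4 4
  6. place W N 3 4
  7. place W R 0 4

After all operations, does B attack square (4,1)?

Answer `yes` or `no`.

Answer: yes

Derivation:
Op 1: place WR@(2,2)
Op 2: place WB@(0,0)
Op 3: place BR@(1,3)
Op 4: place BR@(1,4)
Op 5: place BQ@(4,4)
Op 6: place WN@(3,4)
Op 7: place WR@(0,4)
Per-piece attacks for B:
  BR@(1,3): attacks (1,4) (1,2) (1,1) (1,0) (2,3) (3,3) (4,3) (0,3) [ray(0,1) blocked at (1,4)]
  BR@(1,4): attacks (1,3) (2,4) (3,4) (0,4) [ray(0,-1) blocked at (1,3); ray(1,0) blocked at (3,4); ray(-1,0) blocked at (0,4)]
  BQ@(4,4): attacks (4,3) (4,2) (4,1) (4,0) (3,4) (3,3) (2,2) [ray(-1,0) blocked at (3,4); ray(-1,-1) blocked at (2,2)]
B attacks (4,1): yes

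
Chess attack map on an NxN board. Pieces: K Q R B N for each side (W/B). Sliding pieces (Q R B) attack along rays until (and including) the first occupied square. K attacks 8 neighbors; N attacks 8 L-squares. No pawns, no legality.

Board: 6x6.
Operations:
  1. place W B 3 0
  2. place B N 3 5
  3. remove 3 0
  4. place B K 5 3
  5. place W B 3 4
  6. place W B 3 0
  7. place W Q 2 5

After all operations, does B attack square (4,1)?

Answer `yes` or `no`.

Answer: no

Derivation:
Op 1: place WB@(3,0)
Op 2: place BN@(3,5)
Op 3: remove (3,0)
Op 4: place BK@(5,3)
Op 5: place WB@(3,4)
Op 6: place WB@(3,0)
Op 7: place WQ@(2,5)
Per-piece attacks for B:
  BN@(3,5): attacks (4,3) (5,4) (2,3) (1,4)
  BK@(5,3): attacks (5,4) (5,2) (4,3) (4,4) (4,2)
B attacks (4,1): no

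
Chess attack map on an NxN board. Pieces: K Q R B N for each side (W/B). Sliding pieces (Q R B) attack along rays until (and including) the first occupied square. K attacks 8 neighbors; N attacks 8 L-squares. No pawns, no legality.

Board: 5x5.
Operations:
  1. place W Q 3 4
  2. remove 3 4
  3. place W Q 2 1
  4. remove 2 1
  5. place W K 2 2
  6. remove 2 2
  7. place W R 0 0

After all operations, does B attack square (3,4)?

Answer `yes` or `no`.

Answer: no

Derivation:
Op 1: place WQ@(3,4)
Op 2: remove (3,4)
Op 3: place WQ@(2,1)
Op 4: remove (2,1)
Op 5: place WK@(2,2)
Op 6: remove (2,2)
Op 7: place WR@(0,0)
Per-piece attacks for B:
B attacks (3,4): no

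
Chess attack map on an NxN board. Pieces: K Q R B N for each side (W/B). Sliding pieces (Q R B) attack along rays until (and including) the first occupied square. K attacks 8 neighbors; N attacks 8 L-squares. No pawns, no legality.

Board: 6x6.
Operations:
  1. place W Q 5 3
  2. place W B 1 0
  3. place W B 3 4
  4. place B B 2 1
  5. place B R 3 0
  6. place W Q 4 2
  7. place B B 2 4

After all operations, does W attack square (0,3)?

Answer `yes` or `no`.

Answer: yes

Derivation:
Op 1: place WQ@(5,3)
Op 2: place WB@(1,0)
Op 3: place WB@(3,4)
Op 4: place BB@(2,1)
Op 5: place BR@(3,0)
Op 6: place WQ@(4,2)
Op 7: place BB@(2,4)
Per-piece attacks for W:
  WB@(1,0): attacks (2,1) (0,1) [ray(1,1) blocked at (2,1)]
  WB@(3,4): attacks (4,5) (4,3) (5,2) (2,5) (2,3) (1,2) (0,1)
  WQ@(4,2): attacks (4,3) (4,4) (4,5) (4,1) (4,0) (5,2) (3,2) (2,2) (1,2) (0,2) (5,3) (5,1) (3,3) (2,4) (3,1) (2,0) [ray(1,1) blocked at (5,3); ray(-1,1) blocked at (2,4)]
  WQ@(5,3): attacks (5,4) (5,5) (5,2) (5,1) (5,0) (4,3) (3,3) (2,3) (1,3) (0,3) (4,4) (3,5) (4,2) [ray(-1,-1) blocked at (4,2)]
W attacks (0,3): yes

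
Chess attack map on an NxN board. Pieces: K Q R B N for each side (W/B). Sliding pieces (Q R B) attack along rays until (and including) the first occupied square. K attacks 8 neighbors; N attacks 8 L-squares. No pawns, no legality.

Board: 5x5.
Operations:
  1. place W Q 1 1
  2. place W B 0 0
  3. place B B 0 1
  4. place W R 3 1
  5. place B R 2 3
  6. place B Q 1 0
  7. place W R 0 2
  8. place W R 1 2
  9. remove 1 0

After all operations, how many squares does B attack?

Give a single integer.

Answer: 10

Derivation:
Op 1: place WQ@(1,1)
Op 2: place WB@(0,0)
Op 3: place BB@(0,1)
Op 4: place WR@(3,1)
Op 5: place BR@(2,3)
Op 6: place BQ@(1,0)
Op 7: place WR@(0,2)
Op 8: place WR@(1,2)
Op 9: remove (1,0)
Per-piece attacks for B:
  BB@(0,1): attacks (1,2) (1,0) [ray(1,1) blocked at (1,2)]
  BR@(2,3): attacks (2,4) (2,2) (2,1) (2,0) (3,3) (4,3) (1,3) (0,3)
Union (10 distinct): (0,3) (1,0) (1,2) (1,3) (2,0) (2,1) (2,2) (2,4) (3,3) (4,3)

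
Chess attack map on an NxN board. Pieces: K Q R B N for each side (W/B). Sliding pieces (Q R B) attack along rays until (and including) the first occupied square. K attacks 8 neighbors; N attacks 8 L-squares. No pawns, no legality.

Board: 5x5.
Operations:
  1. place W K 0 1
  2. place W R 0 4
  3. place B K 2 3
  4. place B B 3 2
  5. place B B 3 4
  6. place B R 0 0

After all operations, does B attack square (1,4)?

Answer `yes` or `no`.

Op 1: place WK@(0,1)
Op 2: place WR@(0,4)
Op 3: place BK@(2,3)
Op 4: place BB@(3,2)
Op 5: place BB@(3,4)
Op 6: place BR@(0,0)
Per-piece attacks for B:
  BR@(0,0): attacks (0,1) (1,0) (2,0) (3,0) (4,0) [ray(0,1) blocked at (0,1)]
  BK@(2,3): attacks (2,4) (2,2) (3,3) (1,3) (3,4) (3,2) (1,4) (1,2)
  BB@(3,2): attacks (4,3) (4,1) (2,3) (2,1) (1,0) [ray(-1,1) blocked at (2,3)]
  BB@(3,4): attacks (4,3) (2,3) [ray(-1,-1) blocked at (2,3)]
B attacks (1,4): yes

Answer: yes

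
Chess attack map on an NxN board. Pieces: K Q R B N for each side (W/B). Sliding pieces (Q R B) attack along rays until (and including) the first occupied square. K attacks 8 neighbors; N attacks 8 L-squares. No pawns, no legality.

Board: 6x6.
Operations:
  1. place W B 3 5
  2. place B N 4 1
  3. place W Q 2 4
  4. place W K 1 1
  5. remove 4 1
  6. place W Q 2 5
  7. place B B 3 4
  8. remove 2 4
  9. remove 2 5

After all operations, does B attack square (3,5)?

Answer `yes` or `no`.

Answer: no

Derivation:
Op 1: place WB@(3,5)
Op 2: place BN@(4,1)
Op 3: place WQ@(2,4)
Op 4: place WK@(1,1)
Op 5: remove (4,1)
Op 6: place WQ@(2,5)
Op 7: place BB@(3,4)
Op 8: remove (2,4)
Op 9: remove (2,5)
Per-piece attacks for B:
  BB@(3,4): attacks (4,5) (4,3) (5,2) (2,5) (2,3) (1,2) (0,1)
B attacks (3,5): no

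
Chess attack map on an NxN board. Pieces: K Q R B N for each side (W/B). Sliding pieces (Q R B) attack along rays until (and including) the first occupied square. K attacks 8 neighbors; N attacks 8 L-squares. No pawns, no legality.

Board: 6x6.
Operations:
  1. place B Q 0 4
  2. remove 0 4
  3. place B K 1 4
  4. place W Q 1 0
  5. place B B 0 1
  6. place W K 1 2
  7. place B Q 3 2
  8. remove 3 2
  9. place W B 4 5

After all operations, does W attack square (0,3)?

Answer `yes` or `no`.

Answer: yes

Derivation:
Op 1: place BQ@(0,4)
Op 2: remove (0,4)
Op 3: place BK@(1,4)
Op 4: place WQ@(1,0)
Op 5: place BB@(0,1)
Op 6: place WK@(1,2)
Op 7: place BQ@(3,2)
Op 8: remove (3,2)
Op 9: place WB@(4,5)
Per-piece attacks for W:
  WQ@(1,0): attacks (1,1) (1,2) (2,0) (3,0) (4,0) (5,0) (0,0) (2,1) (3,2) (4,3) (5,4) (0,1) [ray(0,1) blocked at (1,2); ray(-1,1) blocked at (0,1)]
  WK@(1,2): attacks (1,3) (1,1) (2,2) (0,2) (2,3) (2,1) (0,3) (0,1)
  WB@(4,5): attacks (5,4) (3,4) (2,3) (1,2) [ray(-1,-1) blocked at (1,2)]
W attacks (0,3): yes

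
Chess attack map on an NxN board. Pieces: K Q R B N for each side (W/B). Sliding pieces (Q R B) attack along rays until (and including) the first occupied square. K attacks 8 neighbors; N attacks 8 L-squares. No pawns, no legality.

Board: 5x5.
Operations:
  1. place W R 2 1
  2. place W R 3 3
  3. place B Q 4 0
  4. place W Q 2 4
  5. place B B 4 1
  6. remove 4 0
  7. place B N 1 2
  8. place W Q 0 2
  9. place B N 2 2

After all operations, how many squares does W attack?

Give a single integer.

Op 1: place WR@(2,1)
Op 2: place WR@(3,3)
Op 3: place BQ@(4,0)
Op 4: place WQ@(2,4)
Op 5: place BB@(4,1)
Op 6: remove (4,0)
Op 7: place BN@(1,2)
Op 8: place WQ@(0,2)
Op 9: place BN@(2,2)
Per-piece attacks for W:
  WQ@(0,2): attacks (0,3) (0,4) (0,1) (0,0) (1,2) (1,3) (2,4) (1,1) (2,0) [ray(1,0) blocked at (1,2); ray(1,1) blocked at (2,4)]
  WR@(2,1): attacks (2,2) (2,0) (3,1) (4,1) (1,1) (0,1) [ray(0,1) blocked at (2,2); ray(1,0) blocked at (4,1)]
  WQ@(2,4): attacks (2,3) (2,2) (3,4) (4,4) (1,4) (0,4) (3,3) (1,3) (0,2) [ray(0,-1) blocked at (2,2); ray(1,-1) blocked at (3,3); ray(-1,-1) blocked at (0,2)]
  WR@(3,3): attacks (3,4) (3,2) (3,1) (3,0) (4,3) (2,3) (1,3) (0,3)
Union (21 distinct): (0,0) (0,1) (0,2) (0,3) (0,4) (1,1) (1,2) (1,3) (1,4) (2,0) (2,2) (2,3) (2,4) (3,0) (3,1) (3,2) (3,3) (3,4) (4,1) (4,3) (4,4)

Answer: 21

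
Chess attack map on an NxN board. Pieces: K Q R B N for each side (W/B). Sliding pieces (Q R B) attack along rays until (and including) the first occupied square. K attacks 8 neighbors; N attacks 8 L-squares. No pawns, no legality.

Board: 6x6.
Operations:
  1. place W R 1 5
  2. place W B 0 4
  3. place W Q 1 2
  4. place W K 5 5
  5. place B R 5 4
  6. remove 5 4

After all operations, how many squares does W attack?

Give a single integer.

Answer: 26

Derivation:
Op 1: place WR@(1,5)
Op 2: place WB@(0,4)
Op 3: place WQ@(1,2)
Op 4: place WK@(5,5)
Op 5: place BR@(5,4)
Op 6: remove (5,4)
Per-piece attacks for W:
  WB@(0,4): attacks (1,5) (1,3) (2,2) (3,1) (4,0) [ray(1,1) blocked at (1,5)]
  WQ@(1,2): attacks (1,3) (1,4) (1,5) (1,1) (1,0) (2,2) (3,2) (4,2) (5,2) (0,2) (2,3) (3,4) (4,5) (2,1) (3,0) (0,3) (0,1) [ray(0,1) blocked at (1,5)]
  WR@(1,5): attacks (1,4) (1,3) (1,2) (2,5) (3,5) (4,5) (5,5) (0,5) [ray(0,-1) blocked at (1,2); ray(1,0) blocked at (5,5)]
  WK@(5,5): attacks (5,4) (4,5) (4,4)
Union (26 distinct): (0,1) (0,2) (0,3) (0,5) (1,0) (1,1) (1,2) (1,3) (1,4) (1,5) (2,1) (2,2) (2,3) (2,5) (3,0) (3,1) (3,2) (3,4) (3,5) (4,0) (4,2) (4,4) (4,5) (5,2) (5,4) (5,5)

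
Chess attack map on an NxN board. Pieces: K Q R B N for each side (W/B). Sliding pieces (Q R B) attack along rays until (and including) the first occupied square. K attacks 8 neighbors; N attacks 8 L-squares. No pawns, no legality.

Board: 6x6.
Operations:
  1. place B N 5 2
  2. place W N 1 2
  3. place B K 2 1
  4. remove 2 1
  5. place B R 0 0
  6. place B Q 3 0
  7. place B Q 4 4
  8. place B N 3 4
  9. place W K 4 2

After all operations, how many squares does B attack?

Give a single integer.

Op 1: place BN@(5,2)
Op 2: place WN@(1,2)
Op 3: place BK@(2,1)
Op 4: remove (2,1)
Op 5: place BR@(0,0)
Op 6: place BQ@(3,0)
Op 7: place BQ@(4,4)
Op 8: place BN@(3,4)
Op 9: place WK@(4,2)
Per-piece attacks for B:
  BR@(0,0): attacks (0,1) (0,2) (0,3) (0,4) (0,5) (1,0) (2,0) (3,0) [ray(1,0) blocked at (3,0)]
  BQ@(3,0): attacks (3,1) (3,2) (3,3) (3,4) (4,0) (5,0) (2,0) (1,0) (0,0) (4,1) (5,2) (2,1) (1,2) [ray(0,1) blocked at (3,4); ray(-1,0) blocked at (0,0); ray(1,1) blocked at (5,2); ray(-1,1) blocked at (1,2)]
  BN@(3,4): attacks (5,5) (1,5) (4,2) (5,3) (2,2) (1,3)
  BQ@(4,4): attacks (4,5) (4,3) (4,2) (5,4) (3,4) (5,5) (5,3) (3,5) (3,3) (2,2) (1,1) (0,0) [ray(0,-1) blocked at (4,2); ray(-1,0) blocked at (3,4); ray(-1,-1) blocked at (0,0)]
  BN@(5,2): attacks (4,4) (3,3) (4,0) (3,1)
Union (31 distinct): (0,0) (0,1) (0,2) (0,3) (0,4) (0,5) (1,0) (1,1) (1,2) (1,3) (1,5) (2,0) (2,1) (2,2) (3,0) (3,1) (3,2) (3,3) (3,4) (3,5) (4,0) (4,1) (4,2) (4,3) (4,4) (4,5) (5,0) (5,2) (5,3) (5,4) (5,5)

Answer: 31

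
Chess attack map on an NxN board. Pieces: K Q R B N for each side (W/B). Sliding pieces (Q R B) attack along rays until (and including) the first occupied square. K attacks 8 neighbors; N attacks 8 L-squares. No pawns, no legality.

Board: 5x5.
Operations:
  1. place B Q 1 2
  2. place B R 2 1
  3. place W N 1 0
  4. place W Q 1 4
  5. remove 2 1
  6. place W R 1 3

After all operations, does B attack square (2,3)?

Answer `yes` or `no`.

Answer: yes

Derivation:
Op 1: place BQ@(1,2)
Op 2: place BR@(2,1)
Op 3: place WN@(1,0)
Op 4: place WQ@(1,4)
Op 5: remove (2,1)
Op 6: place WR@(1,3)
Per-piece attacks for B:
  BQ@(1,2): attacks (1,3) (1,1) (1,0) (2,2) (3,2) (4,2) (0,2) (2,3) (3,4) (2,1) (3,0) (0,3) (0,1) [ray(0,1) blocked at (1,3); ray(0,-1) blocked at (1,0)]
B attacks (2,3): yes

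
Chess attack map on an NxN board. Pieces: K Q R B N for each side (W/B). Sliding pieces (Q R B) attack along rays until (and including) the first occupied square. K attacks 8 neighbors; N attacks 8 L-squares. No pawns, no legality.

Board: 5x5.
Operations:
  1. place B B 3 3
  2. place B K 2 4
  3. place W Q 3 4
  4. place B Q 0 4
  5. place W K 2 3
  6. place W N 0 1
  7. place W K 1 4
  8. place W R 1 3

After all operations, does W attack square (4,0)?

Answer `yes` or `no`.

Op 1: place BB@(3,3)
Op 2: place BK@(2,4)
Op 3: place WQ@(3,4)
Op 4: place BQ@(0,4)
Op 5: place WK@(2,3)
Op 6: place WN@(0,1)
Op 7: place WK@(1,4)
Op 8: place WR@(1,3)
Per-piece attacks for W:
  WN@(0,1): attacks (1,3) (2,2) (2,0)
  WR@(1,3): attacks (1,4) (1,2) (1,1) (1,0) (2,3) (0,3) [ray(0,1) blocked at (1,4); ray(1,0) blocked at (2,3)]
  WK@(1,4): attacks (1,3) (2,4) (0,4) (2,3) (0,3)
  WK@(2,3): attacks (2,4) (2,2) (3,3) (1,3) (3,4) (3,2) (1,4) (1,2)
  WQ@(3,4): attacks (3,3) (4,4) (2,4) (4,3) (2,3) [ray(0,-1) blocked at (3,3); ray(-1,0) blocked at (2,4); ray(-1,-1) blocked at (2,3)]
W attacks (4,0): no

Answer: no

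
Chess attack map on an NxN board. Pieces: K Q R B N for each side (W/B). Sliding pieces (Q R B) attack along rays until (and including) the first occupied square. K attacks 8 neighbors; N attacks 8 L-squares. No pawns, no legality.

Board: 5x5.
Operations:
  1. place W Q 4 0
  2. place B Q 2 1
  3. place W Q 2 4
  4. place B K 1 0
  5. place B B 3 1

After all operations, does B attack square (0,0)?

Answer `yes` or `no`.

Op 1: place WQ@(4,0)
Op 2: place BQ@(2,1)
Op 3: place WQ@(2,4)
Op 4: place BK@(1,0)
Op 5: place BB@(3,1)
Per-piece attacks for B:
  BK@(1,0): attacks (1,1) (2,0) (0,0) (2,1) (0,1)
  BQ@(2,1): attacks (2,2) (2,3) (2,4) (2,0) (3,1) (1,1) (0,1) (3,2) (4,3) (3,0) (1,2) (0,3) (1,0) [ray(0,1) blocked at (2,4); ray(1,0) blocked at (3,1); ray(-1,-1) blocked at (1,0)]
  BB@(3,1): attacks (4,2) (4,0) (2,2) (1,3) (0,4) (2,0) [ray(1,-1) blocked at (4,0)]
B attacks (0,0): yes

Answer: yes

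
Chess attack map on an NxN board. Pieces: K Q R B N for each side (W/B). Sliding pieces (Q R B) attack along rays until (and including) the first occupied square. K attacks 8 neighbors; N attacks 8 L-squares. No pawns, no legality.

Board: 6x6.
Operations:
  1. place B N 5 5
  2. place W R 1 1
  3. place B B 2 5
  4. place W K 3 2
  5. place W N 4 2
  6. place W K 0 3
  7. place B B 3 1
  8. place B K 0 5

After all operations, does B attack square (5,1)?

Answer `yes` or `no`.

Op 1: place BN@(5,5)
Op 2: place WR@(1,1)
Op 3: place BB@(2,5)
Op 4: place WK@(3,2)
Op 5: place WN@(4,2)
Op 6: place WK@(0,3)
Op 7: place BB@(3,1)
Op 8: place BK@(0,5)
Per-piece attacks for B:
  BK@(0,5): attacks (0,4) (1,5) (1,4)
  BB@(2,5): attacks (3,4) (4,3) (5,2) (1,4) (0,3) [ray(-1,-1) blocked at (0,3)]
  BB@(3,1): attacks (4,2) (4,0) (2,2) (1,3) (0,4) (2,0) [ray(1,1) blocked at (4,2)]
  BN@(5,5): attacks (4,3) (3,4)
B attacks (5,1): no

Answer: no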